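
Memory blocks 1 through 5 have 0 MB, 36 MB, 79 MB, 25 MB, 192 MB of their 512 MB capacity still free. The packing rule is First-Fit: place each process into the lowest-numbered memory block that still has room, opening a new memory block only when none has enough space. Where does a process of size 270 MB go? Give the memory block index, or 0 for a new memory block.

0

No memory block has ≥ 270 MB free, so a new memory block is opened.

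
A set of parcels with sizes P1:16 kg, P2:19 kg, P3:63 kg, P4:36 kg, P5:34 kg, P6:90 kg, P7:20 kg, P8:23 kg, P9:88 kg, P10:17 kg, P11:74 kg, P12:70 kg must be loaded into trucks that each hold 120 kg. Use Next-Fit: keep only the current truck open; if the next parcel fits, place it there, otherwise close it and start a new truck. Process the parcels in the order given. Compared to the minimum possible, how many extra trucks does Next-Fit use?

1

Next-Fit: [16,19,63] [36,34] [90,20] [23,88] [17,74] [70] → 6 trucks.
Total size 550 kg; any packing needs at least ⌈550/120⌉ = 5 trucks.
An optimal packing achieves that bound: [90,23] [88,20] [74,36] [70,34,16] [63,19,17] → 5 trucks.
Excess: 6 − 5 = 1.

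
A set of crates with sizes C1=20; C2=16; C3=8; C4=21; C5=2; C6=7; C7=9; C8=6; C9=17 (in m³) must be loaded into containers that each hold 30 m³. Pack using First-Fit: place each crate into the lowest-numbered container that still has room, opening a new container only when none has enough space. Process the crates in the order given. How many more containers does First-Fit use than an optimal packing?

First-Fit: [20,8,2] [16,7,6] [21,9] [17] → 4 containers.
Total size 106 m³; any packing needs at least ⌈106/30⌉ = 4 containers.
So 4 is already optimal.

0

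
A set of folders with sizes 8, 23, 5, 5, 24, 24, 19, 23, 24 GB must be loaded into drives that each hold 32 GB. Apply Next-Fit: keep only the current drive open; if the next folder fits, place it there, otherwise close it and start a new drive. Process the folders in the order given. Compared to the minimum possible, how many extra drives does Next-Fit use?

Next-Fit: [8,23] [5,5] [24] [24] [19] [23] [24] → 7 drives.
6 folders exceed 16 GB (half the capacity), and no two of those can share a drive, so at least 6 drives are needed.
An optimal packing achieves that bound: [24,8] [24,5] [24,5] [23] [23] [19] → 6 drives.
Excess: 7 − 6 = 1.

1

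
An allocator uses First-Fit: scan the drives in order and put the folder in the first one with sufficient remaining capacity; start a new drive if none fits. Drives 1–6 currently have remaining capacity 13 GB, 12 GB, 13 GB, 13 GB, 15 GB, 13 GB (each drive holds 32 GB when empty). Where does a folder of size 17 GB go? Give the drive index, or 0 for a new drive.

No drive has ≥ 17 GB free, so a new drive is opened.

0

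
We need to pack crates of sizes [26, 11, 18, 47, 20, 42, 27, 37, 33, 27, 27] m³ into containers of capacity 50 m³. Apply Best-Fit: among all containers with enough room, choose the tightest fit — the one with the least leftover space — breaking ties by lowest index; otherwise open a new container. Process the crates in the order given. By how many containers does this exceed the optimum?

1

Best-Fit: [26,11] [18,20] [47] [42] [27] [37] [33] [27] [27] → 9 containers.
8 crates exceed 25 m³ (half the capacity), and no two of those can share a container, so at least 8 containers are needed.
An optimal packing achieves that bound: [47] [42] [37,11] [33] [27,20] [27,18] [27] [26] → 8 containers.
Excess: 9 − 8 = 1.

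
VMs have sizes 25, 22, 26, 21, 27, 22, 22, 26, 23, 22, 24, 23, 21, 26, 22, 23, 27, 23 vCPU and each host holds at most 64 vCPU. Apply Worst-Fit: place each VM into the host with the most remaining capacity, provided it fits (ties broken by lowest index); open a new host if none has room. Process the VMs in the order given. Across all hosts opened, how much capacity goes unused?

151

25 vCPU → host 1 (remaining 39 vCPU)
22 vCPU → host 1 (remaining 17 vCPU)
26 vCPU → host 2 (remaining 38 vCPU)
21 vCPU → host 2 (remaining 17 vCPU)
27 vCPU → host 3 (remaining 37 vCPU)
22 vCPU → host 3 (remaining 15 vCPU)
22 vCPU → host 4 (remaining 42 vCPU)
26 vCPU → host 4 (remaining 16 vCPU)
23 vCPU → host 5 (remaining 41 vCPU)
22 vCPU → host 5 (remaining 19 vCPU)
24 vCPU → host 6 (remaining 40 vCPU)
23 vCPU → host 6 (remaining 17 vCPU)
21 vCPU → host 7 (remaining 43 vCPU)
26 vCPU → host 7 (remaining 17 vCPU)
22 vCPU → host 8 (remaining 42 vCPU)
23 vCPU → host 8 (remaining 19 vCPU)
27 vCPU → host 9 (remaining 37 vCPU)
23 vCPU → host 9 (remaining 14 vCPU)
9 hosts × 64 vCPU = 576 vCPU; used 425 vCPU; unused 151 vCPU.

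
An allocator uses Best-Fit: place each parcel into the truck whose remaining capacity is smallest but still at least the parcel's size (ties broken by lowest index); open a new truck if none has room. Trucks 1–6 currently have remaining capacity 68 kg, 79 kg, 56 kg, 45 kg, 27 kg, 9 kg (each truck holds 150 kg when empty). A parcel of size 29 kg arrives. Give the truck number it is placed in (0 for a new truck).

4

Trucks with room: truck 1 (68 kg), truck 2 (79 kg), truck 3 (56 kg), truck 4 (45 kg).
Tightest fit is truck 4 with 45 kg free.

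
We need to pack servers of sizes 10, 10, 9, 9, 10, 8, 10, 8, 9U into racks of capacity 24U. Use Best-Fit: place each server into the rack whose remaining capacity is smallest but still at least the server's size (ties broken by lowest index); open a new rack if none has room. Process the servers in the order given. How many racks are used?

rack 1: place 10U, 14U left
rack 1: place 10U, 4U left
rack 2: place 9U, 15U left
rack 2: place 9U, 6U left
rack 3: place 10U, 14U left
rack 3: place 8U, 6U left
rack 4: place 10U, 14U left
rack 4: place 8U, 6U left
rack 5: place 9U, 15U left
Final racks: [10,10] [9,9] [10,8] [10,8] [9].

5 racks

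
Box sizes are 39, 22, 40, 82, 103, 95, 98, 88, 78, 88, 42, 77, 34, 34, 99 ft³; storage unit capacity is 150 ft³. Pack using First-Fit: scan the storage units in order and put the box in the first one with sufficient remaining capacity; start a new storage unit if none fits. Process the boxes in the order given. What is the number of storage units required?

39 ft³ → storage unit 1 (remaining 111 ft³)
22 ft³ → storage unit 1 (remaining 89 ft³)
40 ft³ → storage unit 1 (remaining 49 ft³)
82 ft³ → storage unit 2 (remaining 68 ft³)
103 ft³ → storage unit 3 (remaining 47 ft³)
95 ft³ → storage unit 4 (remaining 55 ft³)
98 ft³ → storage unit 5 (remaining 52 ft³)
88 ft³ → storage unit 6 (remaining 62 ft³)
78 ft³ → storage unit 7 (remaining 72 ft³)
88 ft³ → storage unit 8 (remaining 62 ft³)
42 ft³ → storage unit 1 (remaining 7 ft³)
77 ft³ → storage unit 9 (remaining 73 ft³)
34 ft³ → storage unit 2 (remaining 34 ft³)
34 ft³ → storage unit 2 (remaining 0 ft³)
99 ft³ → storage unit 10 (remaining 51 ft³)

10 storage units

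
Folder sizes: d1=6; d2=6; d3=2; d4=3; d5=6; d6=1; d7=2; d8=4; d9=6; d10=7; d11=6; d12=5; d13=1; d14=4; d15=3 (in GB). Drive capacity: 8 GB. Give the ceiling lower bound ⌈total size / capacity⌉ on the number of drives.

8

Total size = 6 + 6 + 2 + 3 + 6 + 1 + 2 + 4 + 6 + 7 + 6 + 5 + 1 + 4 + 3 = 62 GB.
⌈62 / 8⌉ = 8.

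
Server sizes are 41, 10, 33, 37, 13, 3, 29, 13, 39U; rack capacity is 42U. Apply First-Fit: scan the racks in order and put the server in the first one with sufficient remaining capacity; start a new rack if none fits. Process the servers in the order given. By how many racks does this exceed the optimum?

First-Fit: [41] [10,13,3,13] [33] [37] [29] [39] → 6 racks.
Total size 218U; any packing needs at least ⌈218/42⌉ = 6 racks.
So 6 is already optimal.

0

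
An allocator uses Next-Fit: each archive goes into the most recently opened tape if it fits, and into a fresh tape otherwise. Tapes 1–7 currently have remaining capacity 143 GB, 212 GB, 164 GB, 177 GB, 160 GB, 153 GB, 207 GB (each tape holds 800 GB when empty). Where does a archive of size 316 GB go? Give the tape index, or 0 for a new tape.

0

Next-Fit only looks at tape 7, which has 207 GB free.
316 GB does not fit, so a new tape is opened.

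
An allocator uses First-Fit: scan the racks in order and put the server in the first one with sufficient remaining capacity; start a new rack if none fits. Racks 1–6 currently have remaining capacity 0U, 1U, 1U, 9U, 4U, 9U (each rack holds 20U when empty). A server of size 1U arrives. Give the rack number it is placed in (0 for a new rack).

Racks with room: rack 2 (1U), rack 3 (1U), rack 4 (9U), rack 5 (4U), rack 6 (9U).
The first with room is rack 2.

2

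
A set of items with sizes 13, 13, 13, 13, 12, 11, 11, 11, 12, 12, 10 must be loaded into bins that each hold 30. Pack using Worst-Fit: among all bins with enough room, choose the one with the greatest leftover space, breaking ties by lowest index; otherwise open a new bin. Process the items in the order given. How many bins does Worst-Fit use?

Put 13 in bin 1; 17 remain.
Put 13 in bin 1; 4 remain.
Put 13 in bin 2; 17 remain.
Put 13 in bin 2; 4 remain.
Put 12 in bin 3; 18 remain.
Put 11 in bin 3; 7 remain.
Put 11 in bin 4; 19 remain.
Put 11 in bin 4; 8 remain.
Put 12 in bin 5; 18 remain.
Put 12 in bin 5; 6 remain.
Put 10 in bin 6; 20 remain.

6 bins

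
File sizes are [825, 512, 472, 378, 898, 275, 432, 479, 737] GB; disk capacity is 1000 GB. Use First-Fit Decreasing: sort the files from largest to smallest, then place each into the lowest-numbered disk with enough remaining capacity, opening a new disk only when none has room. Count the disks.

6

Sorted descending: 898, 825, 737, 512, 479, 472, 432, 378, 275.
898 GB → disk 1 (remaining 102 GB)
825 GB → disk 2 (remaining 175 GB)
737 GB → disk 3 (remaining 263 GB)
512 GB → disk 4 (remaining 488 GB)
479 GB → disk 4 (remaining 9 GB)
472 GB → disk 5 (remaining 528 GB)
432 GB → disk 5 (remaining 96 GB)
378 GB → disk 6 (remaining 622 GB)
275 GB → disk 6 (remaining 347 GB)
Final disks: [898] [825] [737] [512,479] [472,432] [378,275].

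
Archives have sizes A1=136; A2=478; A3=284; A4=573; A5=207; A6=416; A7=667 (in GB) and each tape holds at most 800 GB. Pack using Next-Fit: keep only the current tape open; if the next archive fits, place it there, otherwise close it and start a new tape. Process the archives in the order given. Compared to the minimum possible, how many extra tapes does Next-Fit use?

Next-Fit: [136,478] [284] [573,207] [416] [667] → 5 tapes.
Total size 2761 GB; any packing needs at least ⌈2761/800⌉ = 4 tapes.
An optimal packing achieves that bound: [667] [573,207] [478,284] [416,136] → 4 tapes.
Excess: 5 − 4 = 1.

1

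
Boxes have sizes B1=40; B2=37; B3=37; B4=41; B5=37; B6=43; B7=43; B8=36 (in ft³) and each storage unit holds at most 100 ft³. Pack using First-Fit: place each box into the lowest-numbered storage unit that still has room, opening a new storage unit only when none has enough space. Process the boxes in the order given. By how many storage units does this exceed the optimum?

First-Fit: [40,37] [37,41] [37,43] [43,36] → 4 storage units.
Total size 314 ft³; any packing needs at least ⌈314/100⌉ = 4 storage units.
So 4 is already optimal.

0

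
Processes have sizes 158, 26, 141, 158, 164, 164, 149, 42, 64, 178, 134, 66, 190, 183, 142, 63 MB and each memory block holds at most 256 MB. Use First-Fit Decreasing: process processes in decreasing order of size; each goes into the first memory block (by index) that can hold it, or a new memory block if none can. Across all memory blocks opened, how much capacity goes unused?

Sorted descending: 190, 183, 178, 164, 164, 158, 158, 149, 142, 141, 134, 66, 64, 63, 42, 26.
memory block 1: place 190 MB, 66 MB left
memory block 2: place 183 MB, 73 MB left
memory block 3: place 178 MB, 78 MB left
memory block 4: place 164 MB, 92 MB left
memory block 5: place 164 MB, 92 MB left
memory block 6: place 158 MB, 98 MB left
memory block 7: place 158 MB, 98 MB left
memory block 8: place 149 MB, 107 MB left
memory block 9: place 142 MB, 114 MB left
memory block 10: place 141 MB, 115 MB left
memory block 11: place 134 MB, 122 MB left
memory block 1: place 66 MB, 0 MB left
memory block 2: place 64 MB, 9 MB left
memory block 3: place 63 MB, 15 MB left
memory block 4: place 42 MB, 50 MB left
memory block 4: place 26 MB, 24 MB left
11 memory blocks × 256 MB = 2816 MB; used 2022 MB; unused 794 MB.

794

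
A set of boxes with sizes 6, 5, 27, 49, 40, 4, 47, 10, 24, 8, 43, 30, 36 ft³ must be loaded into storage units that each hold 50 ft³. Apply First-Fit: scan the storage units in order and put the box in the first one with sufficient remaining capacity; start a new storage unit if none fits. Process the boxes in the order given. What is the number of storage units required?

storage unit 1: place 6 ft³, 44 ft³ left
storage unit 1: place 5 ft³, 39 ft³ left
storage unit 1: place 27 ft³, 12 ft³ left
storage unit 2: place 49 ft³, 1 ft³ left
storage unit 3: place 40 ft³, 10 ft³ left
storage unit 1: place 4 ft³, 8 ft³ left
storage unit 4: place 47 ft³, 3 ft³ left
storage unit 3: place 10 ft³, 0 ft³ left
storage unit 5: place 24 ft³, 26 ft³ left
storage unit 1: place 8 ft³, 0 ft³ left
storage unit 6: place 43 ft³, 7 ft³ left
storage unit 7: place 30 ft³, 20 ft³ left
storage unit 8: place 36 ft³, 14 ft³ left
Final storage units: [6,5,27,4,8] [49] [40,10] [47] [24] [43] [30] [36].

8 storage units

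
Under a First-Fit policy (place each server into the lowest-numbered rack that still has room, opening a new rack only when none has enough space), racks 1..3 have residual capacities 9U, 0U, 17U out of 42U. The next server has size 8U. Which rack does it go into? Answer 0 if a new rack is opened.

Racks with room: rack 1 (9U), rack 3 (17U).
The first with room is rack 1.

1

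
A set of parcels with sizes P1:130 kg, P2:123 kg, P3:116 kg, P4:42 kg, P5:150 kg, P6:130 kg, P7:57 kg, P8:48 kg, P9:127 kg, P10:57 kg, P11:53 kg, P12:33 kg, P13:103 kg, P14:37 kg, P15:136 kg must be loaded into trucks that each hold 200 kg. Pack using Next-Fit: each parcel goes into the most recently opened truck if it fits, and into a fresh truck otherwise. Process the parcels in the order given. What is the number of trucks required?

truck 1: place P1 (130 kg), 70 kg left
truck 2: place P2 (123 kg), 77 kg left
truck 3: place P3 (116 kg), 84 kg left
truck 3: place P4 (42 kg), 42 kg left
truck 4: place P5 (150 kg), 50 kg left
truck 5: place P6 (130 kg), 70 kg left
truck 5: place P7 (57 kg), 13 kg left
truck 6: place P8 (48 kg), 152 kg left
truck 6: place P9 (127 kg), 25 kg left
truck 7: place P10 (57 kg), 143 kg left
truck 7: place P11 (53 kg), 90 kg left
truck 7: place P12 (33 kg), 57 kg left
truck 8: place P13 (103 kg), 97 kg left
truck 8: place P14 (37 kg), 60 kg left
truck 9: place P15 (136 kg), 64 kg left
Final trucks: [130] [123] [116,42] [150] [130,57] [48,127] [57,53,33] [103,37] [136].

9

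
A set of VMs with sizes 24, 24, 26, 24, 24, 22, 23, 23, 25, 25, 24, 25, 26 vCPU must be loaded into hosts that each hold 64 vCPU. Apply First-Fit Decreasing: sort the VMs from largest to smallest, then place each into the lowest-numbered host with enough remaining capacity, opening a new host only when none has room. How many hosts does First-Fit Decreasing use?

7 hosts

Sorted descending: 26, 26, 25, 25, 25, 24, 24, 24, 24, 24, 23, 23, 22.
26 vCPU → host 1 (remaining 38 vCPU)
26 vCPU → host 1 (remaining 12 vCPU)
25 vCPU → host 2 (remaining 39 vCPU)
25 vCPU → host 2 (remaining 14 vCPU)
25 vCPU → host 3 (remaining 39 vCPU)
24 vCPU → host 3 (remaining 15 vCPU)
24 vCPU → host 4 (remaining 40 vCPU)
24 vCPU → host 4 (remaining 16 vCPU)
24 vCPU → host 5 (remaining 40 vCPU)
24 vCPU → host 5 (remaining 16 vCPU)
23 vCPU → host 6 (remaining 41 vCPU)
23 vCPU → host 6 (remaining 18 vCPU)
22 vCPU → host 7 (remaining 42 vCPU)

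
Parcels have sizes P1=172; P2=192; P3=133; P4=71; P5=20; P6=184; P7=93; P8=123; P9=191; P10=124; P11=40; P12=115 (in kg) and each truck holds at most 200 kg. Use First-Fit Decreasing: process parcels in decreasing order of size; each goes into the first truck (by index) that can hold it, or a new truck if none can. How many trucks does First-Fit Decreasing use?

Sorted descending: 192, 191, 184, 172, 133, 124, 123, 115, 93, 71, 40, 20.
Put 192 kg in truck 1; 8 kg remain.
Put 191 kg in truck 2; 9 kg remain.
Put 184 kg in truck 3; 16 kg remain.
Put 172 kg in truck 4; 28 kg remain.
Put 133 kg in truck 5; 67 kg remain.
Put 124 kg in truck 6; 76 kg remain.
Put 123 kg in truck 7; 77 kg remain.
Put 115 kg in truck 8; 85 kg remain.
Put 93 kg in truck 9; 107 kg remain.
Put 71 kg in truck 6; 5 kg remain.
Put 40 kg in truck 5; 27 kg remain.
Put 20 kg in truck 4; 8 kg remain.
Final trucks: [192] [191] [184] [172,20] [133,40] [124,71] [123] [115] [93].

9 trucks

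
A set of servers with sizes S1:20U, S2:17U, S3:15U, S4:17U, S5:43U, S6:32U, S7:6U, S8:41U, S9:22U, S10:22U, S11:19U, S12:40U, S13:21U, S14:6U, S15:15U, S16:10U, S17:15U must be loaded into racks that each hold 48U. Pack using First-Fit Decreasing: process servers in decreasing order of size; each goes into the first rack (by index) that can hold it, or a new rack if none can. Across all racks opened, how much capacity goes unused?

Sorted descending: 43, 41, 40, 32, 22, 22, 21, 20, 19, 17, 17, 15, 15, 15, 10, 6, 6.
Put 43U in rack 1; 5U remain.
Put 41U in rack 2; 7U remain.
Put 40U in rack 3; 8U remain.
Put 32U in rack 4; 16U remain.
Put 22U in rack 5; 26U remain.
Put 22U in rack 5; 4U remain.
Put 21U in rack 6; 27U remain.
Put 20U in rack 6; 7U remain.
Put 19U in rack 7; 29U remain.
Put 17U in rack 7; 12U remain.
Put 17U in rack 8; 31U remain.
Put 15U in rack 4; 1U remain.
Put 15U in rack 8; 16U remain.
Put 15U in rack 8; 1U remain.
Put 10U in rack 7; 2U remain.
Put 6U in rack 2; 1U remain.
Put 6U in rack 3; 2U remain.
8 racks × 48U = 384U; used 361U; unused 23U.

23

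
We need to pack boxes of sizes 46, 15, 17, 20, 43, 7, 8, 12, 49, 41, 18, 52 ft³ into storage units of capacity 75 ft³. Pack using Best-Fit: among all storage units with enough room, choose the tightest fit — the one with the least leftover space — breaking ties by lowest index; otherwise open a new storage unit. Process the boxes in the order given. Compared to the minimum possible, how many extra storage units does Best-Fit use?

Best-Fit: [46,15,7] [17,20] [43,8,12] [49,18] [41] [52] → 6 storage units.
Total size 328 ft³; any packing needs at least ⌈328/75⌉ = 5 storage units.
An optimal packing achieves that bound: [52,20] [49,18,8] [46,17,12] [43,15,7] [41] → 5 storage units.
Excess: 6 − 5 = 1.

1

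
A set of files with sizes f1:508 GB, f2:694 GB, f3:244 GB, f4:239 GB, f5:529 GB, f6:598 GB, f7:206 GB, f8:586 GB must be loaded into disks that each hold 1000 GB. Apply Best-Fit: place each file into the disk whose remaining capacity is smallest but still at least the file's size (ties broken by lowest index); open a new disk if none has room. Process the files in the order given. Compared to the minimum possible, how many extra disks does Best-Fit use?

0

Best-Fit: [508,239,206] [694,244] [529] [598] [586] → 5 disks.
5 files exceed 500 GB (half the capacity), and no two of those can share a disk, so at least 5 disks are needed.
So 5 is already optimal.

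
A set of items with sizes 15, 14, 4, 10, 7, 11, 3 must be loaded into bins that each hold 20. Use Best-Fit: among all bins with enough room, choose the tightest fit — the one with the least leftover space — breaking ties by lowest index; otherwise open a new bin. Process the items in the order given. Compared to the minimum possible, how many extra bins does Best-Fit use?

0

Best-Fit: [15,4] [14] [10,7,3] [11] → 4 bins.
Total size 64; any packing needs at least ⌈64/20⌉ = 4 bins.
So 4 is already optimal.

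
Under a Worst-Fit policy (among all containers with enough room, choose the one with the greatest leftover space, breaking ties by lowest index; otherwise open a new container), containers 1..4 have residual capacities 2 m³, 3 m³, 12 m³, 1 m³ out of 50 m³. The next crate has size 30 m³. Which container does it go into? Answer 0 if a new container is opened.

No container has ≥ 30 m³ free, so a new container is opened.

0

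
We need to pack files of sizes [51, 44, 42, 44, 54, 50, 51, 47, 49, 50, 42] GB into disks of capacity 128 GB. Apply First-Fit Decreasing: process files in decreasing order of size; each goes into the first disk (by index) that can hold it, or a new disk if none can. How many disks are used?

5

Sorted descending: 54, 51, 51, 50, 50, 49, 47, 44, 44, 42, 42.
54 GB → disk 1 (remaining 74 GB)
51 GB → disk 1 (remaining 23 GB)
51 GB → disk 2 (remaining 77 GB)
50 GB → disk 2 (remaining 27 GB)
50 GB → disk 3 (remaining 78 GB)
49 GB → disk 3 (remaining 29 GB)
47 GB → disk 4 (remaining 81 GB)
44 GB → disk 4 (remaining 37 GB)
44 GB → disk 5 (remaining 84 GB)
42 GB → disk 5 (remaining 42 GB)
42 GB → disk 5 (remaining 0 GB)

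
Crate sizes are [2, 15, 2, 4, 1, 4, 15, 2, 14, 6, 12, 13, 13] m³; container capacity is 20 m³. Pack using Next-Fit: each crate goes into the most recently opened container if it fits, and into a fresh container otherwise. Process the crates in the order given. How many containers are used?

Put 2 m³ in container 1; 18 m³ remain.
Put 15 m³ in container 1; 3 m³ remain.
Put 2 m³ in container 1; 1 m³ remain.
Put 4 m³ in container 2; 16 m³ remain.
Put 1 m³ in container 2; 15 m³ remain.
Put 4 m³ in container 2; 11 m³ remain.
Put 15 m³ in container 3; 5 m³ remain.
Put 2 m³ in container 3; 3 m³ remain.
Put 14 m³ in container 4; 6 m³ remain.
Put 6 m³ in container 4; 0 m³ remain.
Put 12 m³ in container 5; 8 m³ remain.
Put 13 m³ in container 6; 7 m³ remain.
Put 13 m³ in container 7; 7 m³ remain.
Final containers: [2,15,2] [4,1,4] [15,2] [14,6] [12] [13] [13].

7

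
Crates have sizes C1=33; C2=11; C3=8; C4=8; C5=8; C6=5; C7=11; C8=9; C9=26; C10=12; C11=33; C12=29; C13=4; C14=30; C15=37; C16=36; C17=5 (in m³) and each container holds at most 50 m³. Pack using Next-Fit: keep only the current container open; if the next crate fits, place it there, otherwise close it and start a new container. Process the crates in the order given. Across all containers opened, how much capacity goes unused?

95

container 1: place C1 (33 m³), 17 m³ left
container 1: place C2 (11 m³), 6 m³ left
container 2: place C3 (8 m³), 42 m³ left
container 2: place C4 (8 m³), 34 m³ left
container 2: place C5 (8 m³), 26 m³ left
container 2: place C6 (5 m³), 21 m³ left
container 2: place C7 (11 m³), 10 m³ left
container 2: place C8 (9 m³), 1 m³ left
container 3: place C9 (26 m³), 24 m³ left
container 3: place C10 (12 m³), 12 m³ left
container 4: place C11 (33 m³), 17 m³ left
container 5: place C12 (29 m³), 21 m³ left
container 5: place C13 (4 m³), 17 m³ left
container 6: place C14 (30 m³), 20 m³ left
container 7: place C15 (37 m³), 13 m³ left
container 8: place C16 (36 m³), 14 m³ left
container 8: place C17 (5 m³), 9 m³ left
8 containers × 50 m³ = 400 m³; used 305 m³; unused 95 m³.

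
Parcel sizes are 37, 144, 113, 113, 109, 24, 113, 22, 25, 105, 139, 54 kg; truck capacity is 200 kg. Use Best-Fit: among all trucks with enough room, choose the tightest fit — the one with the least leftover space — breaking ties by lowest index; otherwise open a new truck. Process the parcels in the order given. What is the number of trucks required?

7

37 kg → truck 1 (remaining 163 kg)
144 kg → truck 1 (remaining 19 kg)
113 kg → truck 2 (remaining 87 kg)
113 kg → truck 3 (remaining 87 kg)
109 kg → truck 4 (remaining 91 kg)
24 kg → truck 2 (remaining 63 kg)
113 kg → truck 5 (remaining 87 kg)
22 kg → truck 2 (remaining 41 kg)
25 kg → truck 2 (remaining 16 kg)
105 kg → truck 6 (remaining 95 kg)
139 kg → truck 7 (remaining 61 kg)
54 kg → truck 7 (remaining 7 kg)
Final trucks: [37,144] [113,24,22,25] [113] [109] [113] [105] [139,54].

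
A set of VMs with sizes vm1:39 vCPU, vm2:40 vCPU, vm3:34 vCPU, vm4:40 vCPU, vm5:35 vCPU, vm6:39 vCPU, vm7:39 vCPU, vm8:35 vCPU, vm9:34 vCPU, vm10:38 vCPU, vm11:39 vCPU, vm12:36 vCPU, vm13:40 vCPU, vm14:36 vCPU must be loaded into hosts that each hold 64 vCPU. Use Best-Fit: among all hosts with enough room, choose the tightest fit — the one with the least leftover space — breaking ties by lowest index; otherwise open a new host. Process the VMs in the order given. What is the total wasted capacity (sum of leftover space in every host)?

vm1 (39 vCPU) → host 1 (remaining 25 vCPU)
vm2 (40 vCPU) → host 2 (remaining 24 vCPU)
vm3 (34 vCPU) → host 3 (remaining 30 vCPU)
vm4 (40 vCPU) → host 4 (remaining 24 vCPU)
vm5 (35 vCPU) → host 5 (remaining 29 vCPU)
vm6 (39 vCPU) → host 6 (remaining 25 vCPU)
vm7 (39 vCPU) → host 7 (remaining 25 vCPU)
vm8 (35 vCPU) → host 8 (remaining 29 vCPU)
vm9 (34 vCPU) → host 9 (remaining 30 vCPU)
vm10 (38 vCPU) → host 10 (remaining 26 vCPU)
vm11 (39 vCPU) → host 11 (remaining 25 vCPU)
vm12 (36 vCPU) → host 12 (remaining 28 vCPU)
vm13 (40 vCPU) → host 13 (remaining 24 vCPU)
vm14 (36 vCPU) → host 14 (remaining 28 vCPU)
14 hosts × 64 vCPU = 896 vCPU; used 524 vCPU; unused 372 vCPU.

372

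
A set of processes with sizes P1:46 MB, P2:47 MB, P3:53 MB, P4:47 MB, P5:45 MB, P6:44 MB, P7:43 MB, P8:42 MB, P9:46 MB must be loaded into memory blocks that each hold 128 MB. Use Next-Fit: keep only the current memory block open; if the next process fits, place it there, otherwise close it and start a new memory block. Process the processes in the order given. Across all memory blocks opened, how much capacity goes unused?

227

P1 (46 MB) → memory block 1 (remaining 82 MB)
P2 (47 MB) → memory block 1 (remaining 35 MB)
P3 (53 MB) → memory block 2 (remaining 75 MB)
P4 (47 MB) → memory block 2 (remaining 28 MB)
P5 (45 MB) → memory block 3 (remaining 83 MB)
P6 (44 MB) → memory block 3 (remaining 39 MB)
P7 (43 MB) → memory block 4 (remaining 85 MB)
P8 (42 MB) → memory block 4 (remaining 43 MB)
P9 (46 MB) → memory block 5 (remaining 82 MB)
5 memory blocks × 128 MB = 640 MB; used 413 MB; unused 227 MB.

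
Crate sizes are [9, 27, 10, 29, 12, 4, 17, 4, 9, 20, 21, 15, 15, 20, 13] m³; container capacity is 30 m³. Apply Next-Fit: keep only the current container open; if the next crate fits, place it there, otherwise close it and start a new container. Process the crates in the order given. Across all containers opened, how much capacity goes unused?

Put 9 m³ in container 1; 21 m³ remain.
Put 27 m³ in container 2; 3 m³ remain.
Put 10 m³ in container 3; 20 m³ remain.
Put 29 m³ in container 4; 1 m³ remain.
Put 12 m³ in container 5; 18 m³ remain.
Put 4 m³ in container 5; 14 m³ remain.
Put 17 m³ in container 6; 13 m³ remain.
Put 4 m³ in container 6; 9 m³ remain.
Put 9 m³ in container 6; 0 m³ remain.
Put 20 m³ in container 7; 10 m³ remain.
Put 21 m³ in container 8; 9 m³ remain.
Put 15 m³ in container 9; 15 m³ remain.
Put 15 m³ in container 9; 0 m³ remain.
Put 20 m³ in container 10; 10 m³ remain.
Put 13 m³ in container 11; 17 m³ remain.
11 containers × 30 m³ = 330 m³; used 225 m³; unused 105 m³.

105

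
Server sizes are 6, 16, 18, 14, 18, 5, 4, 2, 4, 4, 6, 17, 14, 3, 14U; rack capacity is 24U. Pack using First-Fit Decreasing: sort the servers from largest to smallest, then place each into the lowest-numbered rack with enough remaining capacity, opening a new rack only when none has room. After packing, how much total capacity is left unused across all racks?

Sorted descending: 18, 18, 17, 16, 14, 14, 14, 6, 6, 5, 4, 4, 4, 3, 2.
rack 1: place 18U, 6U left
rack 2: place 18U, 6U left
rack 3: place 17U, 7U left
rack 4: place 16U, 8U left
rack 5: place 14U, 10U left
rack 6: place 14U, 10U left
rack 7: place 14U, 10U left
rack 1: place 6U, 0U left
rack 2: place 6U, 0U left
rack 3: place 5U, 2U left
rack 4: place 4U, 4U left
rack 4: place 4U, 0U left
rack 5: place 4U, 6U left
rack 5: place 3U, 3U left
rack 3: place 2U, 0U left
7 racks × 24U = 168U; used 145U; unused 23U.

23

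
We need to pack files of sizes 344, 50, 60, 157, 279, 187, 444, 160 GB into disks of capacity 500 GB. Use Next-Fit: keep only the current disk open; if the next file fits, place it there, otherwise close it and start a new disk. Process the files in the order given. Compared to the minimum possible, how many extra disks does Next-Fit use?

Next-Fit: [344,50,60] [157,279] [187] [444] [160] → 5 disks.
Total size 1681 GB; any packing needs at least ⌈1681/500⌉ = 4 disks.
An optimal packing achieves that bound: [444,50] [344,60] [279,187] [160,157] → 4 disks.
Excess: 5 − 4 = 1.

1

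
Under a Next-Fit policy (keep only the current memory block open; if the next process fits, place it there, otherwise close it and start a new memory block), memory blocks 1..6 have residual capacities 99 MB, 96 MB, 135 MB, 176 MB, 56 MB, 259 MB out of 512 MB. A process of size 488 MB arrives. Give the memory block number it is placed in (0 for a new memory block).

0

Next-Fit only looks at memory block 6, which has 259 MB free.
488 MB does not fit, so a new memory block is opened.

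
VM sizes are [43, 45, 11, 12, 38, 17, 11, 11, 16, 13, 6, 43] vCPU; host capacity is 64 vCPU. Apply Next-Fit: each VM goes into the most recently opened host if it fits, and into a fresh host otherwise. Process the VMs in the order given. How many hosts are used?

host 1: place 43 vCPU, 21 vCPU left
host 2: place 45 vCPU, 19 vCPU left
host 2: place 11 vCPU, 8 vCPU left
host 3: place 12 vCPU, 52 vCPU left
host 3: place 38 vCPU, 14 vCPU left
host 4: place 17 vCPU, 47 vCPU left
host 4: place 11 vCPU, 36 vCPU left
host 4: place 11 vCPU, 25 vCPU left
host 4: place 16 vCPU, 9 vCPU left
host 5: place 13 vCPU, 51 vCPU left
host 5: place 6 vCPU, 45 vCPU left
host 5: place 43 vCPU, 2 vCPU left

5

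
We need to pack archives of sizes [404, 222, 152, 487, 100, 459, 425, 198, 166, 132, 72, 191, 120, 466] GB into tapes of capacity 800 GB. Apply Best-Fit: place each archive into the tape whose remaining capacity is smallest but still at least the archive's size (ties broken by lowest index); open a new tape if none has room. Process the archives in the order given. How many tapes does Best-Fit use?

Put 404 GB in tape 1; 396 GB remain.
Put 222 GB in tape 1; 174 GB remain.
Put 152 GB in tape 1; 22 GB remain.
Put 487 GB in tape 2; 313 GB remain.
Put 100 GB in tape 2; 213 GB remain.
Put 459 GB in tape 3; 341 GB remain.
Put 425 GB in tape 4; 375 GB remain.
Put 198 GB in tape 2; 15 GB remain.
Put 166 GB in tape 3; 175 GB remain.
Put 132 GB in tape 3; 43 GB remain.
Put 72 GB in tape 4; 303 GB remain.
Put 191 GB in tape 4; 112 GB remain.
Put 120 GB in tape 5; 680 GB remain.
Put 466 GB in tape 5; 214 GB remain.
Final tapes: [404,222,152] [487,100,198] [459,166,132] [425,72,191] [120,466].

5 tapes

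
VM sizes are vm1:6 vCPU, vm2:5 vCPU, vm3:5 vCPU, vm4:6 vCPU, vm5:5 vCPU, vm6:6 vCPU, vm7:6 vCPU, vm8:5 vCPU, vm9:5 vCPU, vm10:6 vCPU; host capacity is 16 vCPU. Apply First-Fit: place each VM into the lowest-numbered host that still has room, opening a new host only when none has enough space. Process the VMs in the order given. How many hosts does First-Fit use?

4

vm1 (6 vCPU) → host 1 (remaining 10 vCPU)
vm2 (5 vCPU) → host 1 (remaining 5 vCPU)
vm3 (5 vCPU) → host 1 (remaining 0 vCPU)
vm4 (6 vCPU) → host 2 (remaining 10 vCPU)
vm5 (5 vCPU) → host 2 (remaining 5 vCPU)
vm6 (6 vCPU) → host 3 (remaining 10 vCPU)
vm7 (6 vCPU) → host 3 (remaining 4 vCPU)
vm8 (5 vCPU) → host 2 (remaining 0 vCPU)
vm9 (5 vCPU) → host 4 (remaining 11 vCPU)
vm10 (6 vCPU) → host 4 (remaining 5 vCPU)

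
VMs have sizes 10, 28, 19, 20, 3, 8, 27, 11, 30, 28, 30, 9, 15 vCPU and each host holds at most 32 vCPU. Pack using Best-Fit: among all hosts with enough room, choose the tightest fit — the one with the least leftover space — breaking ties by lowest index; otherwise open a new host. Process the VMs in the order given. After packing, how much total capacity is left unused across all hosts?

10 vCPU → host 1 (remaining 22 vCPU)
28 vCPU → host 2 (remaining 4 vCPU)
19 vCPU → host 1 (remaining 3 vCPU)
20 vCPU → host 3 (remaining 12 vCPU)
3 vCPU → host 1 (remaining 0 vCPU)
8 vCPU → host 3 (remaining 4 vCPU)
27 vCPU → host 4 (remaining 5 vCPU)
11 vCPU → host 5 (remaining 21 vCPU)
30 vCPU → host 6 (remaining 2 vCPU)
28 vCPU → host 7 (remaining 4 vCPU)
30 vCPU → host 8 (remaining 2 vCPU)
9 vCPU → host 5 (remaining 12 vCPU)
15 vCPU → host 9 (remaining 17 vCPU)
9 hosts × 32 vCPU = 288 vCPU; used 238 vCPU; unused 50 vCPU.

50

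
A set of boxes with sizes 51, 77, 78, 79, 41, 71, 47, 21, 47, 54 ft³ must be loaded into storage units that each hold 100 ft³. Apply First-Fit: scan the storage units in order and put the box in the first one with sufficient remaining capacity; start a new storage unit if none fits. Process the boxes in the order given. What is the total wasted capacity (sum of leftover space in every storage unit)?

134

Put 51 ft³ in storage unit 1; 49 ft³ remain.
Put 77 ft³ in storage unit 2; 23 ft³ remain.
Put 78 ft³ in storage unit 3; 22 ft³ remain.
Put 79 ft³ in storage unit 4; 21 ft³ remain.
Put 41 ft³ in storage unit 1; 8 ft³ remain.
Put 71 ft³ in storage unit 5; 29 ft³ remain.
Put 47 ft³ in storage unit 6; 53 ft³ remain.
Put 21 ft³ in storage unit 2; 2 ft³ remain.
Put 47 ft³ in storage unit 6; 6 ft³ remain.
Put 54 ft³ in storage unit 7; 46 ft³ remain.
7 storage units × 100 ft³ = 700 ft³; used 566 ft³; unused 134 ft³.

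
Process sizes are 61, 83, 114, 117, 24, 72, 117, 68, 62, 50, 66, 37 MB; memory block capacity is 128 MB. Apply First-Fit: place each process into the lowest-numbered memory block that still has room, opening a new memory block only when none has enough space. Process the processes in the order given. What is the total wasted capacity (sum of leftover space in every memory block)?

memory block 1: place 61 MB, 67 MB left
memory block 2: place 83 MB, 45 MB left
memory block 3: place 114 MB, 14 MB left
memory block 4: place 117 MB, 11 MB left
memory block 1: place 24 MB, 43 MB left
memory block 5: place 72 MB, 56 MB left
memory block 6: place 117 MB, 11 MB left
memory block 7: place 68 MB, 60 MB left
memory block 8: place 62 MB, 66 MB left
memory block 5: place 50 MB, 6 MB left
memory block 8: place 66 MB, 0 MB left
memory block 1: place 37 MB, 6 MB left
8 memory blocks × 128 MB = 1024 MB; used 871 MB; unused 153 MB.

153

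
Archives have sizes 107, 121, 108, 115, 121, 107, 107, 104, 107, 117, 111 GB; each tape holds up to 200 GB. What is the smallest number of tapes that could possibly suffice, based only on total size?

Total size = 107 + 121 + 108 + 115 + 121 + 107 + 107 + 104 + 107 + 117 + 111 = 1225 GB.
⌈1225 / 200⌉ = 7.

7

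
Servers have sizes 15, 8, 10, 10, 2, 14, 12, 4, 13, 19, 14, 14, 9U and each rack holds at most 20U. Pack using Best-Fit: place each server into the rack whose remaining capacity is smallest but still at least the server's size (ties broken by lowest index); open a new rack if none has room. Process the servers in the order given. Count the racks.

15U → rack 1 (remaining 5U)
8U → rack 2 (remaining 12U)
10U → rack 2 (remaining 2U)
10U → rack 3 (remaining 10U)
2U → rack 2 (remaining 0U)
14U → rack 4 (remaining 6U)
12U → rack 5 (remaining 8U)
4U → rack 1 (remaining 1U)
13U → rack 6 (remaining 7U)
19U → rack 7 (remaining 1U)
14U → rack 8 (remaining 6U)
14U → rack 9 (remaining 6U)
9U → rack 3 (remaining 1U)
Final racks: [15,4] [8,10,2] [10,9] [14] [12] [13] [19] [14] [14].

9 racks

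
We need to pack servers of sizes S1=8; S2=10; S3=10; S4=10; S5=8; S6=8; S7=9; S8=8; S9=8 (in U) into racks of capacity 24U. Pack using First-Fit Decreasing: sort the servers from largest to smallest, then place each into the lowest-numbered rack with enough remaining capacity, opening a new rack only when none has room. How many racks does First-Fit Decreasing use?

4

Sorted descending: 10, 10, 10, 9, 8, 8, 8, 8, 8.
Put 10U in rack 1; 14U remain.
Put 10U in rack 1; 4U remain.
Put 10U in rack 2; 14U remain.
Put 9U in rack 2; 5U remain.
Put 8U in rack 3; 16U remain.
Put 8U in rack 3; 8U remain.
Put 8U in rack 3; 0U remain.
Put 8U in rack 4; 16U remain.
Put 8U in rack 4; 8U remain.
Final racks: [10,10] [10,9] [8,8,8] [8,8].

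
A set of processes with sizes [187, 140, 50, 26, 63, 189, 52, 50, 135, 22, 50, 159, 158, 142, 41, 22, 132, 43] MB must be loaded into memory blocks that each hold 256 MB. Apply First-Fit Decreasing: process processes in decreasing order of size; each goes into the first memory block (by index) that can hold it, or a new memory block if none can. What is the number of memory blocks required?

8 memory blocks

Sorted descending: 189, 187, 159, 158, 142, 140, 135, 132, 63, 52, 50, 50, 50, 43, 41, 26, 22, 22.
189 MB → memory block 1 (remaining 67 MB)
187 MB → memory block 2 (remaining 69 MB)
159 MB → memory block 3 (remaining 97 MB)
158 MB → memory block 4 (remaining 98 MB)
142 MB → memory block 5 (remaining 114 MB)
140 MB → memory block 6 (remaining 116 MB)
135 MB → memory block 7 (remaining 121 MB)
132 MB → memory block 8 (remaining 124 MB)
63 MB → memory block 1 (remaining 4 MB)
52 MB → memory block 2 (remaining 17 MB)
50 MB → memory block 3 (remaining 47 MB)
50 MB → memory block 4 (remaining 48 MB)
50 MB → memory block 5 (remaining 64 MB)
43 MB → memory block 3 (remaining 4 MB)
41 MB → memory block 4 (remaining 7 MB)
26 MB → memory block 5 (remaining 38 MB)
22 MB → memory block 5 (remaining 16 MB)
22 MB → memory block 6 (remaining 94 MB)
Final memory blocks: [189,63] [187,52] [159,50,43] [158,50,41] [142,50,26,22] [140,22] [135] [132].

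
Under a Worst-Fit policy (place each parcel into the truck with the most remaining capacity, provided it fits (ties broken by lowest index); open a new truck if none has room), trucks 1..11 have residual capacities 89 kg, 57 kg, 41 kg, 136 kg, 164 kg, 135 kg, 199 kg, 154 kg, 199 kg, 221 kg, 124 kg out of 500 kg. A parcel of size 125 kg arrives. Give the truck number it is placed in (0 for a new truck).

Trucks with room: truck 4 (136 kg), truck 5 (164 kg), truck 6 (135 kg), truck 7 (199 kg), truck 8 (154 kg), truck 9 (199 kg), truck 10 (221 kg).
Most room is truck 10 with 221 kg free.

10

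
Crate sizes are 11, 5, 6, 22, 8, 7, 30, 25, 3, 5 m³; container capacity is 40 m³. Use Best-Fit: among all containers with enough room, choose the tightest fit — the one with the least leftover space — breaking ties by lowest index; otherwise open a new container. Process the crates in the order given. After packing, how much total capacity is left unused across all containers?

38

11 m³ → container 1 (remaining 29 m³)
5 m³ → container 1 (remaining 24 m³)
6 m³ → container 1 (remaining 18 m³)
22 m³ → container 2 (remaining 18 m³)
8 m³ → container 1 (remaining 10 m³)
7 m³ → container 1 (remaining 3 m³)
30 m³ → container 3 (remaining 10 m³)
25 m³ → container 4 (remaining 15 m³)
3 m³ → container 1 (remaining 0 m³)
5 m³ → container 3 (remaining 5 m³)
4 containers × 40 m³ = 160 m³; used 122 m³; unused 38 m³.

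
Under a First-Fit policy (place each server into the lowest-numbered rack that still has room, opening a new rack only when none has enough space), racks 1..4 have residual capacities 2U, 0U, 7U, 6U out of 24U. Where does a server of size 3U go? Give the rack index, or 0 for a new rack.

Racks with room: rack 3 (7U), rack 4 (6U).
The first with room is rack 3.

3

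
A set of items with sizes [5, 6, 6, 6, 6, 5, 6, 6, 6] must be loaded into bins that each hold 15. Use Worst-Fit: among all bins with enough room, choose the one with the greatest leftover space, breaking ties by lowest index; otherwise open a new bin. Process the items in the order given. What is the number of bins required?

Put 5 in bin 1; 10 remain.
Put 6 in bin 1; 4 remain.
Put 6 in bin 2; 9 remain.
Put 6 in bin 2; 3 remain.
Put 6 in bin 3; 9 remain.
Put 5 in bin 3; 4 remain.
Put 6 in bin 4; 9 remain.
Put 6 in bin 4; 3 remain.
Put 6 in bin 5; 9 remain.

5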